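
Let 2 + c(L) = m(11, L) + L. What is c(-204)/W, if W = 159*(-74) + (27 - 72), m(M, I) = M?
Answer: 65/3937 ≈ 0.016510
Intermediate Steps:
c(L) = 9 + L (c(L) = -2 + (11 + L) = 9 + L)
W = -11811 (W = -11766 - 45 = -11811)
c(-204)/W = (9 - 204)/(-11811) = -195*(-1/11811) = 65/3937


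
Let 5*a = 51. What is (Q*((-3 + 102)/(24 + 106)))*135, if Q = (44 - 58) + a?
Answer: -50787/130 ≈ -390.67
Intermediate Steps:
a = 51/5 (a = (⅕)*51 = 51/5 ≈ 10.200)
Q = -19/5 (Q = (44 - 58) + 51/5 = -14 + 51/5 = -19/5 ≈ -3.8000)
(Q*((-3 + 102)/(24 + 106)))*135 = -19*(-3 + 102)/(5*(24 + 106))*135 = -1881/(5*130)*135 = -19/5*99/130*135 = -1881/650*135 = -50787/130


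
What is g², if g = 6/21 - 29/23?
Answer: 24649/25921 ≈ 0.95093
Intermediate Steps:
g = -157/161 (g = 6*(1/21) - 29*1/23 = 2/7 - 29/23 = -157/161 ≈ -0.97515)
g² = (-157/161)² = 24649/25921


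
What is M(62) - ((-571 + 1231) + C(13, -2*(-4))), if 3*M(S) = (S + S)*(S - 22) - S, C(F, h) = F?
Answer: 2879/3 ≈ 959.67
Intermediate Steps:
M(S) = -S/3 + 2*S*(-22 + S)/3 (M(S) = ((S + S)*(S - 22) - S)/3 = ((2*S)*(-22 + S) - S)/3 = (2*S*(-22 + S) - S)/3 = (-S + 2*S*(-22 + S))/3 = -S/3 + 2*S*(-22 + S)/3)
M(62) - ((-571 + 1231) + C(13, -2*(-4))) = (1/3)*62*(-45 + 2*62) - ((-571 + 1231) + 13) = (1/3)*62*(-45 + 124) - (660 + 13) = (1/3)*62*79 - 1*673 = 4898/3 - 673 = 2879/3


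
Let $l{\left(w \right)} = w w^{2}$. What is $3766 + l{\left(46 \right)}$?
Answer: $101102$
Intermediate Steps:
$l{\left(w \right)} = w^{3}$
$3766 + l{\left(46 \right)} = 3766 + 46^{3} = 3766 + 97336 = 101102$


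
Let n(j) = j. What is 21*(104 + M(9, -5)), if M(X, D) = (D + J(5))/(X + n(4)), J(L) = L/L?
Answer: 28308/13 ≈ 2177.5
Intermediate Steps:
J(L) = 1
M(X, D) = (1 + D)/(4 + X) (M(X, D) = (D + 1)/(X + 4) = (1 + D)/(4 + X))
21*(104 + M(9, -5)) = 21*(104 + (1 - 5)/(4 + 9)) = 21*(104 - 4/13) = 21*(1348/13) = 28308/13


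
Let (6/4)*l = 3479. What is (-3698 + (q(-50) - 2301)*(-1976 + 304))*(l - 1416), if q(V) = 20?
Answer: 10325463140/3 ≈ 3.4418e+9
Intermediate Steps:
l = 6958/3 (l = (2/3)*3479 = 6958/3 ≈ 2319.3)
(-3698 + (q(-50) - 2301)*(-1976 + 304))*(l - 1416) = (-3698 + (20 - 2301)*(-1976 + 304))*(6958/3 - 1416) = (-3698 - 2281*(-1672))*(2710/3) = (-3698 + 3813832)*(2710/3) = 3810134*(2710/3) = 10325463140/3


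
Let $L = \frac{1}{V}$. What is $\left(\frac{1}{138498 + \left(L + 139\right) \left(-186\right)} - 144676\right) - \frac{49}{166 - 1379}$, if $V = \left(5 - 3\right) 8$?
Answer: $- \frac{158128591053697}{1092984567} \approx -1.4468 \cdot 10^{5}$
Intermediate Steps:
$V = 16$ ($V = 2 \cdot 8 = 16$)
$L = \frac{1}{16} \approx 0.0625$
$\left(\frac{1}{138498 + \left(L + 139\right) \left(-186\right)} - 144676\right) - \frac{49}{166 - 1379} = \left(\frac{1}{138498 + \left(\frac{1}{16} + 139\right) \left(-186\right)} - 144676\right) - \frac{49}{166 - 1379} = \left(\frac{1}{138498 + \frac{2225}{16} \left(-186\right)} - 144676\right) - \frac{49}{-1213} = \left(\frac{1}{138498 - \frac{206925}{8}} - 144676\right) - - \frac{49}{1213} = \left(\frac{1}{\frac{901059}{8}} - 144676\right) + \frac{49}{1213} = \left(\frac{8}{901059} - 144676\right) + \frac{49}{1213} = - \frac{130361611876}{901059} + \frac{49}{1213} = - \frac{158128591053697}{1092984567}$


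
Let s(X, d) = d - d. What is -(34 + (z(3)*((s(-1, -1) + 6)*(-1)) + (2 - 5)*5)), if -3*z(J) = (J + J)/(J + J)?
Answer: -21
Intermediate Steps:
s(X, d) = 0
z(J) = -⅓ (z(J) = -(J + J)/(3*(J + J)) = -2*J/(3*(2*J)) = -2*J*1/(2*J)/3 = -⅓*1 = -⅓)
-(34 + (z(3)*((s(-1, -1) + 6)*(-1)) + (2 - 5)*5)) = -(34 + (-(0 + 6)*(-1)/3 + (2 - 5)*5)) = -(34 + (-2*(-1) - 3*5)) = -(34 + (-⅓*(-6) - 15)) = -(34 + (2 - 15)) = -(34 - 13) = -1*21 = -21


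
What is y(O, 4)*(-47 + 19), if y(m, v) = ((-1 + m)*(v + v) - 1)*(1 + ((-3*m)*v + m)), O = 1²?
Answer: -280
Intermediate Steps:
O = 1
y(m, v) = (-1 + 2*v*(-1 + m))*(1 + m - 3*m*v) (y(m, v) = ((-1 + m)*(2*v) - 1)*(1 + (-3*m*v + m)) = (2*v*(-1 + m) - 1)*(1 + (m - 3*m*v)) = (-1 + 2*v*(-1 + m))*(1 + m - 3*m*v))
y(O, 4)*(-47 + 19) = (-1 - 1*1 - 2*4 - 6*1²*4² + 2*4*1² + 3*1*4 + 6*1*4²)*(-47 + 19) = (-1 - 1 - 8 - 6*1*16 + 2*4*1 + 12 + 6*1*16)*(-28) = (-1 - 1 - 8 - 96 + 8 + 12 + 96)*(-28) = 10*(-28) = -280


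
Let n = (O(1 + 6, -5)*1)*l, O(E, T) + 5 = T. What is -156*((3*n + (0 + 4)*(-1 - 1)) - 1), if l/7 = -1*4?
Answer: -129636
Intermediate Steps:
O(E, T) = -5 + T
l = -28 (l = 7*(-1*4) = 7*(-4) = -28)
n = 280 (n = ((-5 - 5)*1)*(-28) = -10*1*(-28) = -10*(-28) = 280)
-156*((3*n + (0 + 4)*(-1 - 1)) - 1) = -156*((3*280 + (0 + 4)*(-1 - 1)) - 1) = -156*((840 + 4*(-2)) - 1) = -156*((840 - 8) - 1) = -156*(832 - 1) = -156*831 = -129636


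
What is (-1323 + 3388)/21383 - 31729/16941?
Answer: -643478042/362249403 ≈ -1.7763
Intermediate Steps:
(-1323 + 3388)/21383 - 31729/16941 = 2065*(1/21383) - 31729*1/16941 = 2065/21383 - 31729/16941 = -643478042/362249403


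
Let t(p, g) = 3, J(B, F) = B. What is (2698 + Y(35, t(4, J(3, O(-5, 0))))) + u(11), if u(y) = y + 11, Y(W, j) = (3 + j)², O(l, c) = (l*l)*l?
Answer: 2756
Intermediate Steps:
O(l, c) = l³ (O(l, c) = l²*l = l³)
u(y) = 11 + y
(2698 + Y(35, t(4, J(3, O(-5, 0))))) + u(11) = (2698 + (3 + 3)²) + (11 + 11) = (2698 + 6²) + 22 = (2698 + 36) + 22 = 2734 + 22 = 2756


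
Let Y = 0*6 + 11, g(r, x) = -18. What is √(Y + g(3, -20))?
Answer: I*√7 ≈ 2.6458*I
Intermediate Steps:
Y = 11 (Y = 0 + 11 = 11)
√(Y + g(3, -20)) = √(11 - 18) = √(-7) = I*√7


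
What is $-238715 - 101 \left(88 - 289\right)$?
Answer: $-218414$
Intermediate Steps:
$-238715 - 101 \left(88 - 289\right) = -238715 - -20301 = -238715 + 20301 = -218414$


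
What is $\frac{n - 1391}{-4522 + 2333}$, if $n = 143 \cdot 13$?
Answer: $- \frac{468}{2189} \approx -0.2138$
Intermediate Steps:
$n = 1859$
$\frac{n - 1391}{-4522 + 2333} = \frac{1859 - 1391}{-4522 + 2333} = \frac{468}{-2189} = 468 \left(- \frac{1}{2189}\right) = - \frac{468}{2189}$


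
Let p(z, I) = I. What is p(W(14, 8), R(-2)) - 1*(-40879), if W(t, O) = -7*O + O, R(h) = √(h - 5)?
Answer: 40879 + I*√7 ≈ 40879.0 + 2.6458*I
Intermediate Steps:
R(h) = √(-5 + h)
W(t, O) = -6*O
p(W(14, 8), R(-2)) - 1*(-40879) = √(-5 - 2) - 1*(-40879) = √(-7) + 40879 = I*√7 + 40879 = 40879 + I*√7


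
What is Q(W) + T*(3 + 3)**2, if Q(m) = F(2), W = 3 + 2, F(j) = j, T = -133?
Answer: -4786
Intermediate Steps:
W = 5
Q(m) = 2
Q(W) + T*(3 + 3)**2 = 2 - 133*(3 + 3)**2 = 2 - 133*6**2 = 2 - 133*36 = 2 - 4788 = -4786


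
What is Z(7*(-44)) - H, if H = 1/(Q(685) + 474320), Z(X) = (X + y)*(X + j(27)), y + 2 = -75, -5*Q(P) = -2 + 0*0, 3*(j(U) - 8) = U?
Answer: 265702430065/2371602 ≈ 1.1204e+5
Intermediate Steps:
j(U) = 8 + U/3
Q(P) = 2/5 (Q(P) = -(-2 + 0*0)/5 = -(-2 + 0)/5 = -1/5*(-2) = 2/5)
y = -77 (y = -2 - 75 = -77)
Z(X) = (-77 + X)*(17 + X) (Z(X) = (X - 77)*(X + (8 + (1/3)*27)) = (-77 + X)*(X + (8 + 9)) = (-77 + X)*(X + 17) = (-77 + X)*(17 + X))
H = 5/2371602 (H = 1/(2/5 + 474320) = 1/(2371602/5) = 5/2371602 ≈ 2.1083e-6)
Z(7*(-44)) - H = (-1309 + (7*(-44))**2 - 420*(-44)) - 1*5/2371602 = (-1309 + (-308)**2 - 60*(-308)) - 5/2371602 = (-1309 + 94864 + 18480) - 5/2371602 = 112035 - 5/2371602 = 265702430065/2371602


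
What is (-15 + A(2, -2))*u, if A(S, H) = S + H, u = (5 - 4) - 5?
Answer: 60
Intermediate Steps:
u = -4 (u = 1 - 5 = -4)
A(S, H) = H + S
(-15 + A(2, -2))*u = (-15 + (-2 + 2))*(-4) = (-15 + 0)*(-4) = -15*(-4) = 60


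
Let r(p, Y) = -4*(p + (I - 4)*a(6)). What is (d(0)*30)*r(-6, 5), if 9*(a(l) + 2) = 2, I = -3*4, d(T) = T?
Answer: 0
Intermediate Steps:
I = -12
a(l) = -16/9 (a(l) = -2 + (⅑)*2 = -2 + 2/9 = -16/9)
r(p, Y) = -1024/9 - 4*p (r(p, Y) = -4*(p + (-12 - 4)*(-16/9)) = -4*(p - 16*(-16/9)) = -4*(p + 256/9) = -4*(256/9 + p) = -1024/9 - 4*p)
(d(0)*30)*r(-6, 5) = (0*30)*(-1024/9 - 4*(-6)) = 0*(-1024/9 + 24) = 0*(-808/9) = 0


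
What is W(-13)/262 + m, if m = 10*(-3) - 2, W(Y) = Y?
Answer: -8397/262 ≈ -32.050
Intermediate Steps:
m = -32 (m = -30 - 2 = -32)
W(-13)/262 + m = -13/262 - 32 = -8397/262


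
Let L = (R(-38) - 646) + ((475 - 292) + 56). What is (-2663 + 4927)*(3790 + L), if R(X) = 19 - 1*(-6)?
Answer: 7715712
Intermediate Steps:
R(X) = 25 (R(X) = 19 + 6 = 25)
L = -382 (L = (25 - 646) + ((475 - 292) + 56) = -621 + (183 + 56) = -621 + 239 = -382)
(-2663 + 4927)*(3790 + L) = (-2663 + 4927)*(3790 - 382) = 2264*3408 = 7715712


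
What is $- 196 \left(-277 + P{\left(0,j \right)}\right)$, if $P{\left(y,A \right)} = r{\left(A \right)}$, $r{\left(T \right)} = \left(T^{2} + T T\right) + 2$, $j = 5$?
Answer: $44100$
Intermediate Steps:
$r{\left(T \right)} = 2 + 2 T^{2}$ ($r{\left(T \right)} = \left(T^{2} + T^{2}\right) + 2 = 2 T^{2} + 2 = 2 + 2 T^{2}$)
$P{\left(y,A \right)} = 2 + 2 A^{2}$
$- 196 \left(-277 + P{\left(0,j \right)}\right) = - 196 \left(-277 + \left(2 + 2 \cdot 5^{2}\right)\right) = - 196 \left(-277 + \left(2 + 2 \cdot 25\right)\right) = - 196 \left(-277 + \left(2 + 50\right)\right) = - 196 \left(-277 + 52\right) = \left(-196\right) \left(-225\right) = 44100$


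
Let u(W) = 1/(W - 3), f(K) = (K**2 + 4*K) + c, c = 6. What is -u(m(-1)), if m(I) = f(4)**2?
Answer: -1/1441 ≈ -0.00069396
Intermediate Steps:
f(K) = 6 + K**2 + 4*K (f(K) = (K**2 + 4*K) + 6 = 6 + K**2 + 4*K)
m(I) = 1444 (m(I) = (6 + 4**2 + 4*4)**2 = (6 + 16 + 16)**2 = 38**2 = 1444)
u(W) = 1/(-3 + W)
-u(m(-1)) = -1/(-3 + 1444) = -1/1441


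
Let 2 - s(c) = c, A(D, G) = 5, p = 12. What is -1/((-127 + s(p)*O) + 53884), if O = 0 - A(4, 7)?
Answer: -1/53807 ≈ -1.8585e-5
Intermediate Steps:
s(c) = 2 - c
O = -5 (O = 0 - 1*5 = 0 - 5 = -5)
-1/((-127 + s(p)*O) + 53884) = -1/((-127 + (2 - 1*12)*(-5)) + 53884) = -1/((-127 + (2 - 12)*(-5)) + 53884) = -1/((-127 - 10*(-5)) + 53884) = -1/((-127 + 50) + 53884) = -1/(-77 + 53884) = -1/53807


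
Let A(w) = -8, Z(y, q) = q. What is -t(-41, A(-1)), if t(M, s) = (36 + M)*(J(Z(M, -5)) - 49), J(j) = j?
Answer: -270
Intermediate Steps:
t(M, s) = -1944 - 54*M (t(M, s) = (36 + M)*(-5 - 49) = (36 + M)*(-54) = -1944 - 54*M)
-t(-41, A(-1)) = -(-1944 - 54*(-41)) = -(-1944 + 2214) = -1*270 = -270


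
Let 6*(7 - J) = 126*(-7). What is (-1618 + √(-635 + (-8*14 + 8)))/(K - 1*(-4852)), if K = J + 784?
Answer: -809/2895 + I*√739/5790 ≈ -0.27945 + 0.0046951*I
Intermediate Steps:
J = 154 (J = 7 - 21*(-7) = 7 - ⅙*(-882) = 7 + 147 = 154)
K = 938 (K = 154 + 784 = 938)
(-1618 + √(-635 + (-8*14 + 8)))/(K - 1*(-4852)) = (-1618 + √(-635 + (-8*14 + 8)))/(938 - 1*(-4852)) = (-1618 + √(-635 + (-112 + 8)))/(938 + 4852) = (-1618 + √(-635 - 104))/5790 = (-1618 + √(-739))*(1/5790) = (-1618 + I*√739)*(1/5790) = -809/2895 + I*√739/5790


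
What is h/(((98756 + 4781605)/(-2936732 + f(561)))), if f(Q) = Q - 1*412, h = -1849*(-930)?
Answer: -54297419670/52477 ≈ -1.0347e+6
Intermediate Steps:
h = 1719570
f(Q) = -412 + Q (f(Q) = Q - 412 = -412 + Q)
h/(((98756 + 4781605)/(-2936732 + f(561)))) = 1719570/(((98756 + 4781605)/(-2936732 + (-412 + 561)))) = 1719570/((4880361/(-2936732 + 149))) = 1719570/((4880361/(-2936583))) = 1719570/((4880361*(-1/2936583))) = 1719570/(-1626787/978861) = 1719570*(-978861/1626787) = -54297419670/52477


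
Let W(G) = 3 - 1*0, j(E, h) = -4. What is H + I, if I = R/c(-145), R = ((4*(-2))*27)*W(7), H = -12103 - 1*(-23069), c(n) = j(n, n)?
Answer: 11128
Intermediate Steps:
c(n) = -4
W(G) = 3 (W(G) = 3 + 0 = 3)
H = 10966 (H = -12103 + 23069 = 10966)
R = -648 (R = ((4*(-2))*27)*3 = -8*27*3 = -216*3 = -648)
I = 162 (I = -648/(-4) = -648*(-¼) = 162)
H + I = 10966 + 162 = 11128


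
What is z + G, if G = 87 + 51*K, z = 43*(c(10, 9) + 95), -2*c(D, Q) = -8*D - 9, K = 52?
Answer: 17475/2 ≈ 8737.5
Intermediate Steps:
c(D, Q) = 9/2 + 4*D (c(D, Q) = -(-8*D - 9)/2 = -(-9 - 8*D)/2 = 9/2 + 4*D)
z = 11997/2 (z = 43*((9/2 + 4*10) + 95) = 43*((9/2 + 40) + 95) = 43*(89/2 + 95) = 43*(279/2) = 11997/2 ≈ 5998.5)
G = 2739 (G = 87 + 51*52 = 87 + 2652 = 2739)
z + G = 11997/2 + 2739 = 17475/2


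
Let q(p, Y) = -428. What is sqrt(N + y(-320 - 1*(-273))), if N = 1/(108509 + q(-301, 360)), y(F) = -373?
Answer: 2*I*sqrt(121033342977)/36027 ≈ 19.313*I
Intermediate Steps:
N = 1/108081 (N = 1/(108509 - 428) = 1/108081 ≈ 9.2523e-6)
sqrt(N + y(-320 - 1*(-273))) = sqrt(1/108081 - 373) = sqrt(-40314212/108081) = 2*I*sqrt(121033342977)/36027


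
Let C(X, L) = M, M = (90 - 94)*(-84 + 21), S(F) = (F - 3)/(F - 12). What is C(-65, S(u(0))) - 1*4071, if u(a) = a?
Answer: -3819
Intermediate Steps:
S(F) = (-3 + F)/(-12 + F)
M = 252 (M = -4*(-63) = 252)
C(X, L) = 252
C(-65, S(u(0))) - 1*4071 = 252 - 1*4071 = 252 - 4071 = -3819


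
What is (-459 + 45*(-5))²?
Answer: 467856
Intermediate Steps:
(-459 + 45*(-5))² = (-459 - 225)² = (-684)² = 467856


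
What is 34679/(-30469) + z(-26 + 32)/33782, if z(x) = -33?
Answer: -1172531455/1029303758 ≈ -1.1392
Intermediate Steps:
34679/(-30469) + z(-26 + 32)/33782 = 34679/(-30469) - 33/33782 = 34679*(-1/30469) - 33*1/33782 = -34679/30469 - 33/33782 = -1172531455/1029303758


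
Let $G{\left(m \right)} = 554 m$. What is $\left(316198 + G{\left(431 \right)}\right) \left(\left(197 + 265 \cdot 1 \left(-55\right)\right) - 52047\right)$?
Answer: $-36864015100$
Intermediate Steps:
$\left(316198 + G{\left(431 \right)}\right) \left(\left(197 + 265 \cdot 1 \left(-55\right)\right) - 52047\right) = \left(316198 + 554 \cdot 431\right) \left(\left(197 + 265 \cdot 1 \left(-55\right)\right) - 52047\right) = \left(316198 + 238774\right) \left(\left(197 + 265 \left(-55\right)\right) - 52047\right) = 554972 \left(\left(197 - 14575\right) - 52047\right) = 554972 \left(-14378 - 52047\right) = 554972 \left(-66425\right) = -36864015100$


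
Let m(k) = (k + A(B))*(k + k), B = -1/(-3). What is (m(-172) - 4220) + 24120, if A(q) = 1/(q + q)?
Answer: 78552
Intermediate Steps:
B = ⅓ (B = -⅓*(-1) = ⅓ ≈ 0.33333)
A(q) = 1/(2*q)
m(k) = 2*k*(3/2 + k) (m(k) = (k + 1/(2*(⅓)))*(k + k) = (k + (½)*3)*(2*k) = (k + 3/2)*(2*k) = (3/2 + k)*(2*k) = 2*k*(3/2 + k))
(m(-172) - 4220) + 24120 = (-172*(3 + 2*(-172)) - 4220) + 24120 = (-172*(3 - 344) - 4220) + 24120 = (-172*(-341) - 4220) + 24120 = (58652 - 4220) + 24120 = 54432 + 24120 = 78552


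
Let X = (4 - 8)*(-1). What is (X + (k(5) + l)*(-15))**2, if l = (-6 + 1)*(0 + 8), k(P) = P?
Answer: 279841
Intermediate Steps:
l = -40 (l = -5*8 = -40)
X = 4 (X = -4*(-1) = 4)
(X + (k(5) + l)*(-15))**2 = (4 + (5 - 40)*(-15))**2 = (4 - 35*(-15))**2 = (4 + 525)**2 = 529**2 = 279841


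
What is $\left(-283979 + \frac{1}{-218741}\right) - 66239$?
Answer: $- \frac{76607035539}{218741} \approx -3.5022 \cdot 10^{5}$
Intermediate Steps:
$\left(-283979 + \frac{1}{-218741}\right) - 66239 = \left(-283979 - \frac{1}{218741}\right) - 66239 = - \frac{62117850440}{218741} - 66239 = - \frac{76607035539}{218741}$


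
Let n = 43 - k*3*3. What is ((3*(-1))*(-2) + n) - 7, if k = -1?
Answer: 51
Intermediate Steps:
n = 52 (n = 43 - (-1*3)*3 = 43 - (-3)*3 = 43 - 1*(-9) = 43 + 9 = 52)
((3*(-1))*(-2) + n) - 7 = ((3*(-1))*(-2) + 52) - 7 = (-3*(-2) + 52) - 7 = (6 + 52) - 7 = 58 - 7 = 51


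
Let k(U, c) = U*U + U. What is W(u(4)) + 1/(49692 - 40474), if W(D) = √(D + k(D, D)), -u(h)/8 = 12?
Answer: 1/9218 + 8*√141 ≈ 94.995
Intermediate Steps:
u(h) = -96 (u(h) = -8*12 = -96)
k(U, c) = U + U² (k(U, c) = U² + U = U + U²)
W(D) = √(D + D*(1 + D))
W(u(4)) + 1/(49692 - 40474) = √(-96*(2 - 96)) + 1/(49692 - 40474) = √(-96*(-94)) + 1/9218 = √9024 + 1/9218 = 8*√141 + 1/9218 = 1/9218 + 8*√141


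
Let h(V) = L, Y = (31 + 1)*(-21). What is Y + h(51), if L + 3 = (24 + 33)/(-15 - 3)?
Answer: -4069/6 ≈ -678.17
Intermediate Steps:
Y = -672 (Y = 32*(-21) = -672)
L = -37/6 (L = -3 + (24 + 33)/(-15 - 3) = -3 + 57/(-18) = -3 + 57*(-1/18) = -3 - 19/6 = -37/6 ≈ -6.1667)
h(V) = -37/6
Y + h(51) = -672 - 37/6 = -4069/6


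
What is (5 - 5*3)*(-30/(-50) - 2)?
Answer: 14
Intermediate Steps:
(5 - 5*3)*(-30/(-50) - 2) = (5 - 15)*(-30*(-1/50) - 2) = -10*(⅗ - 2) = -10*(-7/5) = 14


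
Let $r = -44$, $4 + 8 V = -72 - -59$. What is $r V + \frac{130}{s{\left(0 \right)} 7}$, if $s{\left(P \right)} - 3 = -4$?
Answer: $\frac{1049}{14} \approx 74.929$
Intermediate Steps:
$s{\left(P \right)} = -1$ ($s{\left(P \right)} = 3 - 4 = -1$)
$V = - \frac{17}{8}$ ($V = - \frac{1}{2} + \frac{-72 - -59}{8} = - \frac{1}{2} + \frac{-72 + 59}{8} = - \frac{1}{2} + \frac{1}{8} \left(-13\right) = - \frac{1}{2} - \frac{13}{8} = - \frac{17}{8} \approx -2.125$)
$r V + \frac{130}{s{\left(0 \right)} 7} = \left(-44\right) \left(- \frac{17}{8}\right) + \frac{130}{\left(-1\right) 7} = \frac{187}{2} + \frac{130}{-7} = \frac{187}{2} + 130 \left(- \frac{1}{7}\right) = \frac{187}{2} - \frac{130}{7} = \frac{1049}{14}$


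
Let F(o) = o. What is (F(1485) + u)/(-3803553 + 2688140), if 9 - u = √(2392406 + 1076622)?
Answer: -1494/1115413 + 2*√867257/1115413 ≈ 0.00033040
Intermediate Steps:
u = 9 - 2*√867257 (u = 9 - √(2392406 + 1076622) = 9 - √3469028 = 9 - 2*√867257 ≈ -1853.5)
(F(1485) + u)/(-3803553 + 2688140) = (1485 + (9 - 2*√867257))/(-3803553 + 2688140) = (1494 - 2*√867257)/(-1115413) = (1494 - 2*√867257)*(-1/1115413) = -1494/1115413 + 2*√867257/1115413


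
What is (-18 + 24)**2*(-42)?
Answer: -1512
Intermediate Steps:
(-18 + 24)**2*(-42) = 6**2*(-42) = 36*(-42) = -1512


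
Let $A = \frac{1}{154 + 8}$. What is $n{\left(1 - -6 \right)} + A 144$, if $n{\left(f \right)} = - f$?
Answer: $- \frac{55}{9} \approx -6.1111$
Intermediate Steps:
$A = \frac{1}{162} \approx 0.0061728$
$n{\left(1 - -6 \right)} + A 144 = - (1 - -6) + \frac{1}{162} \cdot 144 = - (1 + 6) + \frac{8}{9} = \left(-1\right) 7 + \frac{8}{9} = -7 + \frac{8}{9} = - \frac{55}{9}$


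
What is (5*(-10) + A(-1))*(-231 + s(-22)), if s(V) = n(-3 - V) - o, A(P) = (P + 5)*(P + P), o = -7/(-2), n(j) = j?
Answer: 12499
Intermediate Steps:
o = 7/2 (o = -7*(-1/2) = 7/2 ≈ 3.5000)
A(P) = 2*P*(5 + P) (A(P) = (5 + P)*(2*P) = 2*P*(5 + P))
s(V) = -13/2 - V (s(V) = (-3 - V) - 1*7/2 = (-3 - V) - 7/2 = -13/2 - V)
(5*(-10) + A(-1))*(-231 + s(-22)) = (5*(-10) + 2*(-1)*(5 - 1))*(-231 + (-13/2 - 1*(-22))) = (-50 + 2*(-1)*4)*(-231 + (-13/2 + 22)) = (-50 - 8)*(-231 + 31/2) = -58*(-431/2) = 12499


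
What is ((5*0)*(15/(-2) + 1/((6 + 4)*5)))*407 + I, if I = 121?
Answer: 121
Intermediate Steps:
((5*0)*(15/(-2) + 1/((6 + 4)*5)))*407 + I = ((5*0)*(15/(-2) + 1/((6 + 4)*5)))*407 + 121 = (0*(15*(-1/2) + 1/(10*5)))*407 + 121 = (0*(-15/2 + 1/50))*407 + 121 = (0*(-187/25))*407 + 121 = 0*407 + 121 = 0 + 121 = 121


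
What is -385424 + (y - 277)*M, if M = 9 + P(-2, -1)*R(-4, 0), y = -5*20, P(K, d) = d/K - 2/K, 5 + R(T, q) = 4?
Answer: -776503/2 ≈ -3.8825e+5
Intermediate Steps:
R(T, q) = -1 (R(T, q) = -5 + 4 = -1)
P(K, d) = -2/K + d/K
y = -100
M = 15/2 (M = 9 + ((-2 - 1)/(-2))*(-1) = 9 - 1/2*(-3)*(-1) = 9 + (3/2)*(-1) = 9 - 3/2 = 15/2 ≈ 7.5000)
-385424 + (y - 277)*M = -385424 + (-100 - 277)*(15/2) = -385424 - 377*15/2 = -385424 - 5655/2 = -776503/2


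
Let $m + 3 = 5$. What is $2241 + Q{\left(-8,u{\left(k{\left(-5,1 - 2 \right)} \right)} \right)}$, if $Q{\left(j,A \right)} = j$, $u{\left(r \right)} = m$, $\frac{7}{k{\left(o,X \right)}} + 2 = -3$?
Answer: $2233$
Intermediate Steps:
$k{\left(o,X \right)} = - \frac{7}{5}$ ($k{\left(o,X \right)} = \frac{7}{-2 - 3} = \frac{7}{-5} = 7 \left(- \frac{1}{5}\right) = - \frac{7}{5}$)
$m = 2$ ($m = -3 + 5 = 2$)
$u{\left(r \right)} = 2$
$2241 + Q{\left(-8,u{\left(k{\left(-5,1 - 2 \right)} \right)} \right)} = 2241 - 8 = 2233$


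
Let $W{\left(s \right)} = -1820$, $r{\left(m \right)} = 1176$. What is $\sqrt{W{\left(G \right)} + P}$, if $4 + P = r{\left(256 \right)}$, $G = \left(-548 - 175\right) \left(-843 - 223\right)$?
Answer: $18 i \sqrt{2} \approx 25.456 i$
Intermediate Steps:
$G = 770718$ ($G = \left(-723\right) \left(-1066\right) = 770718$)
$P = 1172$ ($P = -4 + 1176 = 1172$)
$\sqrt{W{\left(G \right)} + P} = \sqrt{-1820 + 1172} = \sqrt{-648} = 18 i \sqrt{2}$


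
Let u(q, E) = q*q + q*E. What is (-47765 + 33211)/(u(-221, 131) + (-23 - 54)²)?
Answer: -14554/25819 ≈ -0.56369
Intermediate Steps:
u(q, E) = q² + E*q
(-47765 + 33211)/(u(-221, 131) + (-23 - 54)²) = (-47765 + 33211)/(-221*(131 - 221) + (-23 - 54)²) = -14554/(-221*(-90) + (-77)²) = -14554/(19890 + 5929) = -14554/25819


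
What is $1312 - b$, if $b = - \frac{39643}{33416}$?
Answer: $\frac{43881435}{33416} \approx 1313.2$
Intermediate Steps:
$b = - \frac{39643}{33416}$ ($b = \left(-39643\right) \frac{1}{33416} = - \frac{39643}{33416} \approx -1.1863$)
$1312 - b = 1312 - - \frac{39643}{33416} = 1312 + \frac{39643}{33416} = \frac{43881435}{33416}$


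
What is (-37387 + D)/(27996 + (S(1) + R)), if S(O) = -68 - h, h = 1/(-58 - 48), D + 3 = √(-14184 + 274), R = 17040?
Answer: -3963340/4766609 + 106*I*√13910/4766609 ≈ -0.83148 + 0.0026228*I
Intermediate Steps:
D = -3 + I*√13910 (D = -3 + √(-14184 + 274) = -3 + √(-13910) = -3 + I*√13910 ≈ -3.0 + 117.94*I)
h = -1/106 (h = 1/(-106) = -1/106 ≈ -0.0094340)
S(O) = -7207/106 (S(O) = -68 - 1*(-1/106) = -68 + 1/106 = -7207/106)
(-37387 + D)/(27996 + (S(1) + R)) = (-37387 + (-3 + I*√13910))/(27996 + (-7207/106 + 17040)) = (-37390 + I*√13910)/(27996 + 1799033/106) = (-37390 + I*√13910)/(4766609/106) = (-37390 + I*√13910)*(106/4766609) = -3963340/4766609 + 106*I*√13910/4766609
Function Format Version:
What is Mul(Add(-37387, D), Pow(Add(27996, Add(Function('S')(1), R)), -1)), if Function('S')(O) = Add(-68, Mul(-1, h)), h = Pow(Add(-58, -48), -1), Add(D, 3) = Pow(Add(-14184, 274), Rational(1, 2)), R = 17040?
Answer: Add(Rational(-3963340, 4766609), Mul(Rational(106, 4766609), I, Pow(13910, Rational(1, 2)))) ≈ Add(-0.83148, Mul(0.0026228, I))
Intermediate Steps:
D = Add(-3, Mul(I, Pow(13910, Rational(1, 2)))) (D = Add(-3, Pow(Add(-14184, 274), Rational(1, 2))) = Add(-3, Pow(-13910, Rational(1, 2))) = Add(-3, Mul(I, Pow(13910, Rational(1, 2)))) ≈ Add(-3.0000, Mul(117.94, I)))
h = Rational(-1, 106) (h = Pow(-106, -1) = Rational(-1, 106) ≈ -0.0094340)
Function('S')(O) = Rational(-7207, 106) (Function('S')(O) = Add(-68, Mul(-1, Rational(-1, 106))) = Add(-68, Rational(1, 106)) = Rational(-7207, 106))
Mul(Add(-37387, D), Pow(Add(27996, Add(Function('S')(1), R)), -1)) = Mul(Add(-37387, Add(-3, Mul(I, Pow(13910, Rational(1, 2))))), Pow(Add(27996, Add(Rational(-7207, 106), 17040)), -1)) = Mul(Add(-37390, Mul(I, Pow(13910, Rational(1, 2)))), Pow(Add(27996, Rational(1799033, 106)), -1)) = Mul(Add(-37390, Mul(I, Pow(13910, Rational(1, 2)))), Pow(Rational(4766609, 106), -1)) = Mul(Add(-37390, Mul(I, Pow(13910, Rational(1, 2)))), Rational(106, 4766609)) = Add(Rational(-3963340, 4766609), Mul(Rational(106, 4766609), I, Pow(13910, Rational(1, 2))))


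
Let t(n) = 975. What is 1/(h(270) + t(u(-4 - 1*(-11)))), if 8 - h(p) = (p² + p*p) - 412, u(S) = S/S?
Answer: -1/144405 ≈ -6.9250e-6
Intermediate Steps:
u(S) = 1
h(p) = 420 - 2*p² (h(p) = 8 - ((p² + p*p) - 412) = 8 - ((p² + p²) - 412) = 8 - (2*p² - 412) = 8 - (-412 + 2*p²) = 8 + (412 - 2*p²) = 420 - 2*p²)
1/(h(270) + t(u(-4 - 1*(-11)))) = 1/((420 - 2*270²) + 975) = 1/((420 - 2*72900) + 975) = 1/((420 - 145800) + 975) = 1/(-145380 + 975) = 1/(-144405) = -1/144405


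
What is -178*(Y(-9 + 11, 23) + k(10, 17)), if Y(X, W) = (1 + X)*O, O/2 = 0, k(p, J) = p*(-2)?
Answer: 3560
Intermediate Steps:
k(p, J) = -2*p
O = 0 (O = 2*0 = 0)
Y(X, W) = 0 (Y(X, W) = (1 + X)*0 = 0)
-178*(Y(-9 + 11, 23) + k(10, 17)) = -178*(0 - 2*10) = -178*(0 - 20) = -178*(-20) = 3560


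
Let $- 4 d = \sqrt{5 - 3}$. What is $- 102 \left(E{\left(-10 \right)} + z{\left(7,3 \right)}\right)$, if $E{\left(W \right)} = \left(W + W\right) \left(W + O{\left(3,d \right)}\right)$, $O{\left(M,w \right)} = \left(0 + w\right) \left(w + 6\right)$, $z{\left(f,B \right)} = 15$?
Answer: $-21675 - 3060 \sqrt{2} \approx -26003.0$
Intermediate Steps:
$d = - \frac{\sqrt{2}}{4}$ ($d = - \frac{\sqrt{5 - 3}}{4} = - \frac{\sqrt{2}}{4} \approx -0.35355$)
$O{\left(M,w \right)} = w \left(6 + w\right)$
$E{\left(W \right)} = 2 W \left(W - \frac{\sqrt{2} \left(6 - \frac{\sqrt{2}}{4}\right)}{4}\right)$ ($E{\left(W \right)} = \left(W + W\right) \left(W + - \frac{\sqrt{2}}{4} \left(6 - \frac{\sqrt{2}}{4}\right)\right) = 2 W \left(W - \frac{\sqrt{2} \left(6 - \frac{\sqrt{2}}{4}\right)}{4}\right)$)
$- 102 \left(E{\left(-10 \right)} + z{\left(7,3 \right)}\right) = - 102 \left(\frac{1}{4} \left(-10\right) \left(1 - 12 \sqrt{2} + 8 \left(-10\right)\right) + 15\right) = - 102 \left(\frac{1}{4} \left(-10\right) \left(1 - 12 \sqrt{2} - 80\right) + 15\right) = - 102 \left(\frac{1}{4} \left(-10\right) \left(-79 - 12 \sqrt{2}\right) + 15\right) = - 102 \left(\left(\frac{395}{2} + 30 \sqrt{2}\right) + 15\right) = - 102 \left(\frac{425}{2} + 30 \sqrt{2}\right) = -21675 - 3060 \sqrt{2}$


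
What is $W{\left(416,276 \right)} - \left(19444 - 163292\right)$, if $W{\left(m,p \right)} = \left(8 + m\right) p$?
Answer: $260872$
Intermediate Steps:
$W{\left(m,p \right)} = p \left(8 + m\right)$
$W{\left(416,276 \right)} - \left(19444 - 163292\right) = 276 \left(8 + 416\right) - \left(19444 - 163292\right) = 276 \cdot 424 - -143848 = 117024 + 143848 = 260872$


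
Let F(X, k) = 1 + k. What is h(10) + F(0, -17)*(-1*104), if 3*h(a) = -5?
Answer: 4987/3 ≈ 1662.3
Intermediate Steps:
h(a) = -5/3 (h(a) = (⅓)*(-5) = -5/3)
h(10) + F(0, -17)*(-1*104) = -5/3 + (1 - 17)*(-1*104) = -5/3 - 16*(-104) = -5/3 + 1664 = 4987/3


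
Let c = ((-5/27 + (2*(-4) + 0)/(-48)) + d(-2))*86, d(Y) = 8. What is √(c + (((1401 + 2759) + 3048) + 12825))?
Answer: 8*√26223/9 ≈ 143.94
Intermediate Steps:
c = 18533/27 (c = ((-5/27 + (2*(-4) + 0)/(-48)) + 8)*86 = ((-5*1/27 + (-8 + 0)*(-1/48)) + 8)*86 = ((-5/27 - 8*(-1/48)) + 8)*86 = ((-5/27 + ⅙) + 8)*86 = (-1/54 + 8)*86 = (431/54)*86 = 18533/27 ≈ 686.41)
√(c + (((1401 + 2759) + 3048) + 12825)) = √(18533/27 + (((1401 + 2759) + 3048) + 12825)) = √(18533/27 + ((4160 + 3048) + 12825)) = √(18533/27 + (7208 + 12825)) = √(18533/27 + 20033) = √(559424/27) = 8*√26223/9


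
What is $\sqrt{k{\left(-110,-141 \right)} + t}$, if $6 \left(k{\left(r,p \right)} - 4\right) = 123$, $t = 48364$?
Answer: $\frac{3 \sqrt{21506}}{2} \approx 219.97$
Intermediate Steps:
$k{\left(r,p \right)} = \frac{49}{2}$ ($k{\left(r,p \right)} = 4 + \frac{1}{6} \cdot 123 = 4 + \frac{41}{2} = \frac{49}{2}$)
$\sqrt{k{\left(-110,-141 \right)} + t} = \sqrt{\frac{49}{2} + 48364} = \sqrt{\frac{96777}{2}} = \frac{3 \sqrt{21506}}{2}$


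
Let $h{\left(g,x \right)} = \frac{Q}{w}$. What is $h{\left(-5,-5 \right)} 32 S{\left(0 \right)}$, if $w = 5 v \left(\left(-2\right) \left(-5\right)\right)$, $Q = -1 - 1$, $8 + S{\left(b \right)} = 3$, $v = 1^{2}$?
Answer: $\frac{32}{5} \approx 6.4$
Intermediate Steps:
$v = 1$
$S{\left(b \right)} = -5$ ($S{\left(b \right)} = -8 + 3 = -5$)
$Q = -2$
$w = 50$ ($w = 5 \cdot 1 \left(\left(-2\right) \left(-5\right)\right) = 5 \cdot 10 = 50$)
$h{\left(g,x \right)} = - \frac{1}{25}$ ($h{\left(g,x \right)} = - \frac{2}{50} = \left(-2\right) \frac{1}{50} = - \frac{1}{25}$)
$h{\left(-5,-5 \right)} 32 S{\left(0 \right)} = \left(- \frac{1}{25}\right) 32 \left(-5\right) = \left(- \frac{32}{25}\right) \left(-5\right) = \frac{32}{5}$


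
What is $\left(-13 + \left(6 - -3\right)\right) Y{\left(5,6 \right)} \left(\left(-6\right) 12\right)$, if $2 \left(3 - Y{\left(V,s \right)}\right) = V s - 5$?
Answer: $-2736$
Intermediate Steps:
$Y{\left(V,s \right)} = \frac{11}{2} - \frac{V s}{2}$ ($Y{\left(V,s \right)} = 3 - \frac{V s - 5}{2} = 3 - \frac{-5 + V s}{2} = 3 - \left(- \frac{5}{2} + \frac{V s}{2}\right) = \frac{11}{2} - \frac{V s}{2}$)
$\left(-13 + \left(6 - -3\right)\right) Y{\left(5,6 \right)} \left(\left(-6\right) 12\right) = \left(-13 + \left(6 - -3\right)\right) \left(\frac{11}{2} - \frac{5}{2} \cdot 6\right) \left(\left(-6\right) 12\right) = \left(-13 + \left(6 + 3\right)\right) \left(\frac{11}{2} - 15\right) \left(-72\right) = \left(-13 + 9\right) \left(- \frac{19}{2}\right) \left(-72\right) = \left(-4\right) \left(- \frac{19}{2}\right) \left(-72\right) = 38 \left(-72\right) = -2736$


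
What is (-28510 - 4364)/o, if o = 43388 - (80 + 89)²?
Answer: -32874/14827 ≈ -2.2172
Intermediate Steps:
o = 14827 (o = 43388 - 1*169² = 43388 - 1*28561 = 43388 - 28561 = 14827)
(-28510 - 4364)/o = (-28510 - 4364)/14827 = -32874*1/14827 = -32874/14827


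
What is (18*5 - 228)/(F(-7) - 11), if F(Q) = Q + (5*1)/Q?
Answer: 966/131 ≈ 7.3740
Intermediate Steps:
F(Q) = Q + 5/Q
(18*5 - 228)/(F(-7) - 11) = (18*5 - 228)/((-7 + 5/(-7)) - 11) = (90 - 228)/((-7 + 5*(-1/7)) - 11) = -138/((-7 - 5/7) - 11) = -138/(-54/7 - 11) = -138/(-131/7) = -138*(-7/131) = 966/131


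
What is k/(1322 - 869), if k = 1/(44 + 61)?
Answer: 1/47565 ≈ 2.1024e-5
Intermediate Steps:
k = 1/105 ≈ 0.0095238
k/(1322 - 869) = 1/(105*(1322 - 869)) = (1/105)/453 = (1/105)*(1/453) = 1/47565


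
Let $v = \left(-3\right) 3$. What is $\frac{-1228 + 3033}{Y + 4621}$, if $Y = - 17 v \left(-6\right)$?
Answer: $\frac{1805}{3703} \approx 0.48744$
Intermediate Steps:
$v = -9$
$Y = -918$ ($Y = \left(-17\right) \left(-9\right) \left(-6\right) = 153 \left(-6\right) = -918$)
$\frac{-1228 + 3033}{Y + 4621} = \frac{-1228 + 3033}{-918 + 4621} = \frac{1805}{3703}$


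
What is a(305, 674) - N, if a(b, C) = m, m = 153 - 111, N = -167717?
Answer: 167759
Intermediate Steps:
m = 42
a(b, C) = 42
a(305, 674) - N = 42 - 1*(-167717) = 42 + 167717 = 167759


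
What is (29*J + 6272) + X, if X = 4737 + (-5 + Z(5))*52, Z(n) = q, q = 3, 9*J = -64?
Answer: 96289/9 ≈ 10699.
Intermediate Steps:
J = -64/9 (J = (⅑)*(-64) = -64/9 ≈ -7.1111)
Z(n) = 3
X = 4633 (X = 4737 + (-5 + 3)*52 = 4737 - 2*52 = 4737 - 104 = 4633)
(29*J + 6272) + X = (29*(-64/9) + 6272) + 4633 = (-1856/9 + 6272) + 4633 = 54592/9 + 4633 = 96289/9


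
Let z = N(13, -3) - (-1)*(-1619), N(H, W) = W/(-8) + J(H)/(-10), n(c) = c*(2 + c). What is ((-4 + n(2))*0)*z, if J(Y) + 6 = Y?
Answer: 0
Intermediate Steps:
J(Y) = -6 + Y
N(H, W) = 3/5 - W/8 - H/10 (N(H, W) = W/(-8) + (-6 + H)/(-10) = W*(-1/8) + (-6 + H)*(-1/10) = -W/8 + (3/5 - H/10) = 3/5 - W/8 - H/10)
z = -64773/40 (z = (3/5 - 1/8*(-3) - 1/10*13) - (-1)*(-1619) = (3/5 + 3/8 - 13/10) - 1*1619 = -13/40 - 1619 = -64773/40 ≈ -1619.3)
((-4 + n(2))*0)*z = ((-4 + 2*(2 + 2))*0)*(-64773/40) = ((-4 + 2*4)*0)*(-64773/40) = ((-4 + 8)*0)*(-64773/40) = (4*0)*(-64773/40) = 0*(-64773/40) = 0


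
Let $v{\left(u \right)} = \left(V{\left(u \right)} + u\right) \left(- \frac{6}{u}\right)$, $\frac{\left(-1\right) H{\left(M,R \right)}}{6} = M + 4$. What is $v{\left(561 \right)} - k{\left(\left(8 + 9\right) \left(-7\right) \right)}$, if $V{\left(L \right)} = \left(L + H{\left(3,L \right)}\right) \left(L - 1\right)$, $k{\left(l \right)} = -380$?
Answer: $- \frac{511342}{187} \approx -2734.4$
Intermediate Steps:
$H{\left(M,R \right)} = -24 - 6 M$ ($H{\left(M,R \right)} = - 6 \left(M + 4\right) = - 6 \left(4 + M\right) = -24 - 6 M$)
$V{\left(L \right)} = \left(-1 + L\right) \left(-42 + L\right)$ ($V{\left(L \right)} = \left(L - 42\right) \left(L - 1\right) = \left(L - 42\right) \left(-1 + L\right) = \left(-42 + L\right) \left(-1 + L\right) = \left(-1 + L\right) \left(-42 + L\right)$)
$v{\left(u \right)} = - \frac{6 \left(42 + u^{2} - 42 u\right)}{u}$ ($v{\left(u \right)} = \left(\left(42 + u^{2} - 43 u\right) + u\right) \left(- \frac{6}{u}\right) = \left(42 + u^{2} - 42 u\right) \left(- \frac{6}{u}\right) = - \frac{6 \left(42 + u^{2} - 42 u\right)}{u}$)
$v{\left(561 \right)} - k{\left(\left(8 + 9\right) \left(-7\right) \right)} = \left(252 - \frac{252}{561} - 3366\right) - -380 = \left(252 - \frac{84}{187} - 3366\right) + 380 = - \frac{582402}{187} + 380 = - \frac{511342}{187}$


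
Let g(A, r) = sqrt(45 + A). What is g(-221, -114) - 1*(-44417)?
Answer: 44417 + 4*I*sqrt(11) ≈ 44417.0 + 13.266*I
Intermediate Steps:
g(-221, -114) - 1*(-44417) = sqrt(45 - 221) - 1*(-44417) = sqrt(-176) + 44417 = 4*I*sqrt(11) + 44417 = 44417 + 4*I*sqrt(11)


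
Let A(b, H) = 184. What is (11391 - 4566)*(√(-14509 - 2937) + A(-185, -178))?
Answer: 1255800 + 6825*I*√17446 ≈ 1.2558e+6 + 9.0147e+5*I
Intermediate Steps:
(11391 - 4566)*(√(-14509 - 2937) + A(-185, -178)) = (11391 - 4566)*(√(-14509 - 2937) + 184) = 6825*(√(-17446) + 184) = 6825*(I*√17446 + 184) = 6825*(184 + I*√17446) = 1255800 + 6825*I*√17446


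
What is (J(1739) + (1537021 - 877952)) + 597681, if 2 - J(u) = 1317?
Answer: 1255435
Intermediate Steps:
J(u) = -1315 (J(u) = 2 - 1*1317 = 2 - 1317 = -1315)
(J(1739) + (1537021 - 877952)) + 597681 = (-1315 + (1537021 - 877952)) + 597681 = (-1315 + 659069) + 597681 = 657754 + 597681 = 1255435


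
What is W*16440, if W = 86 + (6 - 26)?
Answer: 1085040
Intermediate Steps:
W = 66 (W = 86 - 20 = 66)
W*16440 = 66*16440 = 1085040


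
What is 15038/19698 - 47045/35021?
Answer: -28574758/49274547 ≈ -0.57991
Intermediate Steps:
15038/19698 - 47045/35021 = 15038*(1/19698) - 47045*1/35021 = 7519/9849 - 47045/35021 = -28574758/49274547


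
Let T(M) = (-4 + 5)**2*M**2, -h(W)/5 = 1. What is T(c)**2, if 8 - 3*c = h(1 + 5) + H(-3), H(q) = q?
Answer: 65536/81 ≈ 809.09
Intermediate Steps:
h(W) = -5 (h(W) = -5*1 = -5)
c = 16/3 (c = 8/3 - (-5 - 3)/3 = 8/3 - 1/3*(-8) = 8/3 + 8/3 = 16/3 ≈ 5.3333)
T(M) = M**2 (T(M) = 1**2*M**2 = 1*M**2 = M**2)
T(c)**2 = ((16/3)**2)**2 = (256/9)**2 = 65536/81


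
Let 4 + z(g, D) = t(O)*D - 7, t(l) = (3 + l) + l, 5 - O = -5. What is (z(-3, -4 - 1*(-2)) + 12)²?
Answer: 2025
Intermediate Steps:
O = 10 (O = 5 - 1*(-5) = 5 + 5 = 10)
t(l) = 3 + 2*l
z(g, D) = -11 + 23*D (z(g, D) = -4 + ((3 + 2*10)*D - 7) = -4 + ((3 + 20)*D - 7) = -4 + (23*D - 7) = -4 + (-7 + 23*D) = -11 + 23*D)
(z(-3, -4 - 1*(-2)) + 12)² = ((-11 + 23*(-4 - 1*(-2))) + 12)² = ((-11 + 23*(-4 + 2)) + 12)² = ((-11 + 23*(-2)) + 12)² = ((-11 - 46) + 12)² = (-57 + 12)² = (-45)² = 2025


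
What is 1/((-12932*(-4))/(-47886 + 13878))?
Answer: -4251/6466 ≈ -0.65744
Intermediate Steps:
1/((-12932*(-4))/(-47886 + 13878)) = 1/(51728/(-34008)) = 1/(51728*(-1/34008)) = 1/(-6466/4251) = -4251/6466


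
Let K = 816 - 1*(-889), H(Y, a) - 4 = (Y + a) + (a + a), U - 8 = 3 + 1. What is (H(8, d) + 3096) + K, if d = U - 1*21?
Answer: 4786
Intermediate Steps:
U = 12 (U = 8 + (3 + 1) = 8 + 4 = 12)
d = -9 (d = 12 - 1*21 = 12 - 21 = -9)
H(Y, a) = 4 + Y + 3*a (H(Y, a) = 4 + ((Y + a) + (a + a)) = 4 + ((Y + a) + 2*a) = 4 + (Y + 3*a) = 4 + Y + 3*a)
K = 1705 (K = 816 + 889 = 1705)
(H(8, d) + 3096) + K = ((4 + 8 + 3*(-9)) + 3096) + 1705 = ((4 + 8 - 27) + 3096) + 1705 = (-15 + 3096) + 1705 = 3081 + 1705 = 4786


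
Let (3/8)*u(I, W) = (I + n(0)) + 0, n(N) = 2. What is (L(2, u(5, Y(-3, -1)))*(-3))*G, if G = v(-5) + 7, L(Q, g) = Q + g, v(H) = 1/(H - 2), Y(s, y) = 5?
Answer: -2976/7 ≈ -425.14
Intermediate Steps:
v(H) = 1/(-2 + H)
u(I, W) = 16/3 + 8*I/3 (u(I, W) = 8*((I + 2) + 0)/3 = 8*((2 + I) + 0)/3 = 8*(2 + I)/3 = 16/3 + 8*I/3)
G = 48/7 (G = 1/(-2 - 5) + 7 = 1/(-7) + 7 = -⅐ + 7 = 48/7 ≈ 6.8571)
(L(2, u(5, Y(-3, -1)))*(-3))*G = ((2 + (16/3 + (8/3)*5))*(-3))*(48/7) = ((2 + (16/3 + 40/3))*(-3))*(48/7) = ((2 + 56/3)*(-3))*(48/7) = ((62/3)*(-3))*(48/7) = -62*48/7 = -2976/7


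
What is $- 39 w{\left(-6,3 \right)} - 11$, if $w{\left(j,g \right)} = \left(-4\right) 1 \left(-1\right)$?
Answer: $-167$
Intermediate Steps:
$w{\left(j,g \right)} = 4$ ($w{\left(j,g \right)} = \left(-4\right) \left(-1\right) = 4$)
$- 39 w{\left(-6,3 \right)} - 11 = \left(-39\right) 4 - 11 = -156 - 11 = -167$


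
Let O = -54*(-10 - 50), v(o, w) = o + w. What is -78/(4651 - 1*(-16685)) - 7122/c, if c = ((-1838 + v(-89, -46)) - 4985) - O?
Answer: 12596629/18132044 ≈ 0.69472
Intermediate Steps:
O = 3240 (O = -54*(-60) = 3240)
c = -10198 (c = ((-1838 + (-89 - 46)) - 4985) - 1*3240 = ((-1838 - 135) - 4985) - 3240 = (-1973 - 4985) - 3240 = -6958 - 3240 = -10198)
-78/(4651 - 1*(-16685)) - 7122/c = -78/(4651 - 1*(-16685)) - 7122/(-10198) = -78/(4651 + 16685) - 7122*(-1/10198) = -78/21336 + 3561/5099 = -78*1/21336 + 3561/5099 = -13/3556 + 3561/5099 = 12596629/18132044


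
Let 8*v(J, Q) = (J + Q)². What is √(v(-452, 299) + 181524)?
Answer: √2951202/4 ≈ 429.48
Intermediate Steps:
v(J, Q) = (J + Q)²/8
√(v(-452, 299) + 181524) = √((-452 + 299)²/8 + 181524) = √((⅛)*(-153)² + 181524) = √((⅛)*23409 + 181524) = √(23409/8 + 181524) = √(1475601/8) = √2951202/4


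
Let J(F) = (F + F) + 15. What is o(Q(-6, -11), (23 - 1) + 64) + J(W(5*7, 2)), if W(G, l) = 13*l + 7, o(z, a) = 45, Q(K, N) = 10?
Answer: 126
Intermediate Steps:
W(G, l) = 7 + 13*l
J(F) = 15 + 2*F (J(F) = 2*F + 15 = 15 + 2*F)
o(Q(-6, -11), (23 - 1) + 64) + J(W(5*7, 2)) = 45 + (15 + 2*(7 + 13*2)) = 45 + (15 + 2*(7 + 26)) = 45 + (15 + 2*33) = 45 + (15 + 66) = 45 + 81 = 126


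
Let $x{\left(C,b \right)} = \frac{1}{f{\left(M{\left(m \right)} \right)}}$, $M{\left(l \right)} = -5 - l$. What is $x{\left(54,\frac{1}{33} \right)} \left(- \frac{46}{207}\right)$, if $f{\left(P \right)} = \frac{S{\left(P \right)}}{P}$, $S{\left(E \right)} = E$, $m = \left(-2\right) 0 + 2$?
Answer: $- \frac{2}{9} \approx -0.22222$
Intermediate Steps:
$m = 2$ ($m = 0 + 2 = 2$)
$f{\left(P \right)} = 1$ ($f{\left(P \right)} = \frac{P}{P} = 1$)
$x{\left(C,b \right)} = 1$ ($x{\left(C,b \right)} = 1^{-1} = 1$)
$x{\left(54,\frac{1}{33} \right)} \left(- \frac{46}{207}\right) = 1 \left(- \frac{46}{207}\right) = 1 \left(\left(-46\right) \frac{1}{207}\right) = 1 \left(- \frac{2}{9}\right) = - \frac{2}{9}$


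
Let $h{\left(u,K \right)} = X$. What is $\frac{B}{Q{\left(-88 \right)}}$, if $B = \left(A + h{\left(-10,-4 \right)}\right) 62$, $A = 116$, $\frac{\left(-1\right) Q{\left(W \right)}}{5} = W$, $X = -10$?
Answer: $\frac{1643}{110} \approx 14.936$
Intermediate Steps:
$h{\left(u,K \right)} = -10$
$Q{\left(W \right)} = - 5 W$
$B = 6572$ ($B = \left(116 - 10\right) 62 = 106 \cdot 62 = 6572$)
$\frac{B}{Q{\left(-88 \right)}} = \frac{6572}{\left(-5\right) \left(-88\right)} = \frac{6572}{440} = 6572 \cdot \frac{1}{440} = \frac{1643}{110}$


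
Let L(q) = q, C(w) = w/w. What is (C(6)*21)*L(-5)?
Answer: -105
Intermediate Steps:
C(w) = 1
(C(6)*21)*L(-5) = (1*21)*(-5) = 21*(-5) = -105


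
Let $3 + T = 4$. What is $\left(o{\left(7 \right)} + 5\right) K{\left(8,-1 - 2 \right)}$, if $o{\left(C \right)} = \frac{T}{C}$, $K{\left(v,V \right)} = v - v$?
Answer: $0$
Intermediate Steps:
$T = 1$ ($T = -3 + 4 = 1$)
$K{\left(v,V \right)} = 0$
$o{\left(C \right)} = \frac{1}{C}$ ($o{\left(C \right)} = 1 \frac{1}{C} = \frac{1}{C}$)
$\left(o{\left(7 \right)} + 5\right) K{\left(8,-1 - 2 \right)} = \left(\frac{1}{7} + 5\right) 0 = \frac{36}{7} \cdot 0 = 0$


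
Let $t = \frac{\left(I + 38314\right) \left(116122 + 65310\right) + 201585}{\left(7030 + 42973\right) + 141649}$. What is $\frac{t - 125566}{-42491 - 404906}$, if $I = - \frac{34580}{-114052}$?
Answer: $\frac{162650819277749}{814944593147324} \approx 0.19959$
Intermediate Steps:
$I = \frac{8645}{28513}$ ($I = \left(-34580\right) \left(- \frac{1}{114052}\right) = \frac{8645}{28513} \approx 0.30319$)
$t = \frac{66070725084723}{1821524492}$ ($t = \frac{\left(\frac{8645}{28513} + 38314\right) \left(116122 + 65310\right) + 201585}{\left(7030 + 42973\right) + 141649} = \frac{\frac{1092455727}{28513} \cdot 181432 + 201585}{50003 + 141649} = \frac{\frac{198206427461064}{28513} + 201585}{191652} = \frac{198212175254169}{28513} \cdot \frac{1}{191652} = \frac{66070725084723}{1821524492} \approx 36272.0$)
$\frac{t - 125566}{-42491 - 404906} = \frac{\frac{66070725084723}{1821524492} - 125566}{-42491 - 404906} = - \frac{162650819277749}{1821524492 \left(-447397\right)} = \left(- \frac{162650819277749}{1821524492}\right) \left(- \frac{1}{447397}\right) = \frac{162650819277749}{814944593147324}$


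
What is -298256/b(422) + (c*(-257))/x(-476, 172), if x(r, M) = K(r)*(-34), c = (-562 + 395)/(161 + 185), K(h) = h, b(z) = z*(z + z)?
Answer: -206855876449/249302640944 ≈ -0.82974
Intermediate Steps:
b(z) = 2*z**2 (b(z) = z*(2*z) = 2*z**2)
c = -167/346 ≈ -0.48266
x(r, M) = -34*r (x(r, M) = r*(-34) = -34*r)
-298256/b(422) + (c*(-257))/x(-476, 172) = -298256/(2*422**2) + (-167/346*(-257))/((-34*(-476))) = -298256/(2*178084) + (42919/346)/16184 = -298256/356168 + (42919/346)*(1/16184) = -298256*1/356168 + 42919/5599664 = -37282/44521 + 42919/5599664 = -206855876449/249302640944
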